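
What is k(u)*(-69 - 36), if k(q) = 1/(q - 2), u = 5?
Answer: -35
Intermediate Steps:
k(q) = 1/(-2 + q)
k(u)*(-69 - 36) = (-69 - 36)/(-2 + 5) = -105/3 = (⅓)*(-105) = -35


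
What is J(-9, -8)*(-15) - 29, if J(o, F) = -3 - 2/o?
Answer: 38/3 ≈ 12.667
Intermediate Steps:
J(-9, -8)*(-15) - 29 = (-3 - 2/(-9))*(-15) - 29 = (-3 - 2*(-1/9))*(-15) - 29 = (-3 + 2/9)*(-15) - 29 = -25/9*(-15) - 29 = 125/3 - 29 = 38/3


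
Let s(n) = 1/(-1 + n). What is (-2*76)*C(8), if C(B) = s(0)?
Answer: 152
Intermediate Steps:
C(B) = -1 (C(B) = 1/(-1 + 0) = 1/(-1) = -1)
(-2*76)*C(8) = -2*76*(-1) = -152*(-1) = 152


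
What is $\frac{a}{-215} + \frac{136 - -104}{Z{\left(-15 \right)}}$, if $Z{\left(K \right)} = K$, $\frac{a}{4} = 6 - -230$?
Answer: $- \frac{4384}{215} \approx -20.391$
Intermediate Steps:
$a = 944$ ($a = 4 \left(6 - -230\right) = 4 \left(6 + 230\right) = 4 \cdot 236 = 944$)
$\frac{a}{-215} + \frac{136 - -104}{Z{\left(-15 \right)}} = \frac{944}{-215} + \frac{136 - -104}{-15} = 944 \left(- \frac{1}{215}\right) + \left(136 + 104\right) \left(- \frac{1}{15}\right) = - \frac{944}{215} + 240 \left(- \frac{1}{15}\right) = - \frac{944}{215} - 16 = - \frac{4384}{215}$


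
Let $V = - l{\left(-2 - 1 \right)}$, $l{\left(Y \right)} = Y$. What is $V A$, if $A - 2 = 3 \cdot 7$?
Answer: $69$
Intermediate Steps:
$A = 23$ ($A = 2 + 3 \cdot 7 = 2 + 21 = 23$)
$V = 3$ ($V = - (-2 - 1) = \left(-1\right) \left(-3\right) = 3$)
$V A = 3 \cdot 23 = 69$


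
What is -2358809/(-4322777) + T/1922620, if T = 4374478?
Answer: 11722493122493/4155528757870 ≈ 2.8209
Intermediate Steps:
-2358809/(-4322777) + T/1922620 = -2358809/(-4322777) + 4374478/1922620 = -2358809*(-1/4322777) + 4374478*(1/1922620) = 2358809/4322777 + 2187239/961310 = 11722493122493/4155528757870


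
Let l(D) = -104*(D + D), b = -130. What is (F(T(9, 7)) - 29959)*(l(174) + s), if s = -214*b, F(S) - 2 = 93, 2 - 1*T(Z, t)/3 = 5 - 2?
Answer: 250021408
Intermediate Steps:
l(D) = -208*D
T(Z, t) = -3 (T(Z, t) = 6 - 3*(5 - 2) = 6 - 3*3 = 6 - 9 = -3)
F(S) = 95 (F(S) = 2 + 93 = 95)
s = 27820 (s = -214*(-130) = 27820)
(F(T(9, 7)) - 29959)*(l(174) + s) = (95 - 29959)*(-208*174 + 27820) = -29864*(-36192 + 27820) = -29864*(-8372) = 250021408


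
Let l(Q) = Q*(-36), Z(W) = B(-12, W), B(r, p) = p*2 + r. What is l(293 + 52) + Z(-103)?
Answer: -12638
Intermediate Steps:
B(r, p) = r + 2*p (B(r, p) = 2*p + r = r + 2*p)
Z(W) = -12 + 2*W
l(Q) = -36*Q
l(293 + 52) + Z(-103) = -36*(293 + 52) + (-12 + 2*(-103)) = -36*345 + (-12 - 206) = -12420 - 218 = -12638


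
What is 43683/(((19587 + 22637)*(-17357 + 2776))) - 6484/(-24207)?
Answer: 3990934811315/14903478761808 ≈ 0.26779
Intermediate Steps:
43683/(((19587 + 22637)*(-17357 + 2776))) - 6484/(-24207) = 43683/((42224*(-14581))) - 6484*(-1/24207) = 43683/(-615668144) + 6484/24207 = 43683*(-1/615668144) + 6484/24207 = -43683/615668144 + 6484/24207 = 3990934811315/14903478761808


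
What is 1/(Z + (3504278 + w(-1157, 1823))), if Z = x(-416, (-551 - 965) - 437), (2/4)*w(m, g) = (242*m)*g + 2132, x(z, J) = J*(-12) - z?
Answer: -1/1017325730 ≈ -9.8297e-10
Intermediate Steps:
x(z, J) = -z - 12*J (x(z, J) = -12*J - z = -z - 12*J)
w(m, g) = 4264 + 484*g*m (w(m, g) = 2*((242*m)*g + 2132) = 2*(242*g*m + 2132) = 2*(2132 + 242*g*m) = 4264 + 484*g*m)
Z = 23852 (Z = -1*(-416) - 12*((-551 - 965) - 437) = 416 - 12*(-1516 - 437) = 416 - 12*(-1953) = 416 + 23436 = 23852)
1/(Z + (3504278 + w(-1157, 1823))) = 1/(23852 + (3504278 + (4264 + 484*1823*(-1157)))) = 1/(23852 + (3504278 + (4264 - 1020858124))) = 1/(23852 + (3504278 - 1020853860)) = 1/(23852 - 1017349582) = 1/(-1017325730) = -1/1017325730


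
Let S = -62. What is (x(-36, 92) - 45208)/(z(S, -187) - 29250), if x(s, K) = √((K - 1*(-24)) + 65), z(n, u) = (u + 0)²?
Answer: -45208/5719 + √181/5719 ≈ -7.9025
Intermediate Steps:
z(n, u) = u²
x(s, K) = √(89 + K) (x(s, K) = √((K + 24) + 65) = √((24 + K) + 65) = √(89 + K))
(x(-36, 92) - 45208)/(z(S, -187) - 29250) = (√(89 + 92) - 45208)/((-187)² - 29250) = (√181 - 45208)/(34969 - 29250) = (-45208 + √181)/5719 = (-45208 + √181)*(1/5719) = -45208/5719 + √181/5719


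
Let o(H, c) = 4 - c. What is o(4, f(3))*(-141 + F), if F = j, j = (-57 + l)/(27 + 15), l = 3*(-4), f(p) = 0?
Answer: -3994/7 ≈ -570.57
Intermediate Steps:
l = -12
j = -23/14 (j = (-57 - 12)/(27 + 15) = -69/42 = -69*1/42 = -23/14 ≈ -1.6429)
F = -23/14 ≈ -1.6429
o(4, f(3))*(-141 + F) = (4 - 1*0)*(-141 - 23/14) = (4 + 0)*(-1997/14) = 4*(-1997/14) = -3994/7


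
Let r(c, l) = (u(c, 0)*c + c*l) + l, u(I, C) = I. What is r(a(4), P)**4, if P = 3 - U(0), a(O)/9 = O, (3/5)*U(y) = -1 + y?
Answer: 376858201562896/81 ≈ 4.6526e+12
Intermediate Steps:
U(y) = -5/3 + 5*y/3 (U(y) = 5*(-1 + y)/3 = -5/3 + 5*y/3)
a(O) = 9*O
P = 14/3 (P = 3 - (-5/3 + (5/3)*0) = 3 - (-5/3 + 0) = 3 - 1*(-5/3) = 3 + 5/3 = 14/3 ≈ 4.6667)
r(c, l) = l + c**2 + c*l (r(c, l) = (c*c + c*l) + l = (c**2 + c*l) + l = l + c**2 + c*l)
r(a(4), P)**4 = (14/3 + (9*4)**2 + (9*4)*(14/3))**4 = (14/3 + 36**2 + 36*(14/3))**4 = (14/3 + 1296 + 168)**4 = (4406/3)**4 = 376858201562896/81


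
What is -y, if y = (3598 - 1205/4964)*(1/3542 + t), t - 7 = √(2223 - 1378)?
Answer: -442820525265/17582488 - 232170471*√5/4964 ≈ -1.2977e+5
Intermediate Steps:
t = 7 + 13*√5 (t = 7 + √(2223 - 1378) = 7 + √845 = 7 + 13*√5 ≈ 36.069)
y = 442820525265/17582488 + 232170471*√5/4964 (y = (3598 - 1205/4964)*(1/3542 + (7 + 13*√5)) = (3598 - 1205*1/4964)*(1/3542 + (7 + 13*√5)) = (3598 - 1205/4964)*(24795/3542 + 13*√5) = 17859267*(24795/3542 + 13*√5)/4964 = 442820525265/17582488 + 232170471*√5/4964 ≈ 1.2977e+5)
-y = -(442820525265/17582488 + 232170471*√5/4964) = -442820525265/17582488 - 232170471*√5/4964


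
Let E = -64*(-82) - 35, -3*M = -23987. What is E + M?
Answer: 39626/3 ≈ 13209.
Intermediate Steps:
M = 23987/3 (M = -⅓*(-23987) = 23987/3 ≈ 7995.7)
E = 5213 (E = 5248 - 35 = 5213)
E + M = 5213 + 23987/3 = 39626/3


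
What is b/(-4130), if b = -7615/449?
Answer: 1523/370874 ≈ 0.0041065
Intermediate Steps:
b = -7615/449 (b = -7615*1/449 = -7615/449 ≈ -16.960)
b/(-4130) = -7615/449/(-4130) = -7615/449*(-1/4130) = 1523/370874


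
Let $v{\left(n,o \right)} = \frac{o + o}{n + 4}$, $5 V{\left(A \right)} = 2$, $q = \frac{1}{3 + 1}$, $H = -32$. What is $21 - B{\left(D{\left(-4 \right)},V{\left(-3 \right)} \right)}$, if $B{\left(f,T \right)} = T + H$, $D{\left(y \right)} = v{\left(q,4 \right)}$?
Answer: $\frac{263}{5} \approx 52.6$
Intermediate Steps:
$q = \frac{1}{4} \approx 0.25$
$V{\left(A \right)} = \frac{2}{5}$ ($V{\left(A \right)} = \frac{1}{5} \cdot 2 = \frac{2}{5}$)
$v{\left(n,o \right)} = \frac{2 o}{4 + n}$
$D{\left(y \right)} = \frac{32}{17}$ ($D{\left(y \right)} = 2 \cdot 4 \frac{1}{4 + \frac{1}{4}} = 2 \cdot 4 \frac{1}{\frac{17}{4}} = 2 \cdot 4 \cdot \frac{4}{17} = \frac{32}{17}$)
$B{\left(f,T \right)} = -32 + T$ ($B{\left(f,T \right)} = T - 32 = -32 + T$)
$21 - B{\left(D{\left(-4 \right)},V{\left(-3 \right)} \right)} = 21 - \left(-32 + \frac{2}{5}\right) = 21 - - \frac{158}{5} = 21 + \frac{158}{5} = \frac{263}{5}$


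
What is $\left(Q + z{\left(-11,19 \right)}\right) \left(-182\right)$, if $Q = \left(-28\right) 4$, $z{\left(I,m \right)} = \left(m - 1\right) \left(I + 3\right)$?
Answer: $46592$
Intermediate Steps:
$z{\left(I,m \right)} = \left(-1 + m\right) \left(3 + I\right)$
$Q = -112$
$\left(Q + z{\left(-11,19 \right)}\right) \left(-182\right) = \left(-112 - 144\right) \left(-182\right) = \left(-256\right) \left(-182\right) = 46592$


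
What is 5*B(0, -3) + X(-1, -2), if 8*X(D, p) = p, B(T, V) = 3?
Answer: 59/4 ≈ 14.750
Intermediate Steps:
X(D, p) = p/8
5*B(0, -3) + X(-1, -2) = 5*3 + (⅛)*(-2) = 15 - ¼ = 59/4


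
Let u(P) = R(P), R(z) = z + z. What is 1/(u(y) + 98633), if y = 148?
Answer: 1/98929 ≈ 1.0108e-5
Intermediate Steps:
R(z) = 2*z
u(P) = 2*P
1/(u(y) + 98633) = 1/(2*148 + 98633) = 1/(296 + 98633) = 1/98929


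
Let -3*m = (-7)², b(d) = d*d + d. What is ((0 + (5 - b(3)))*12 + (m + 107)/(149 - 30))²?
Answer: 3055504/441 ≈ 6928.6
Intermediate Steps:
b(d) = d + d² (b(d) = d² + d = d + d²)
m = -49/3 (m = -⅓*(-7)² = -⅓*49 = -49/3 ≈ -16.333)
((0 + (5 - b(3)))*12 + (m + 107)/(149 - 30))² = ((0 + (5 - 3*(1 + 3)))*12 + (-49/3 + 107)/(149 - 30))² = ((0 + (5 - 3*4))*12 + (272/3)/119)² = ((0 + (5 - 1*12))*12 + (272/3)*(1/119))² = ((0 + (5 - 12))*12 + 16/21)² = ((0 - 7)*12 + 16/21)² = (-7*12 + 16/21)² = (-84 + 16/21)² = (-1748/21)² = 3055504/441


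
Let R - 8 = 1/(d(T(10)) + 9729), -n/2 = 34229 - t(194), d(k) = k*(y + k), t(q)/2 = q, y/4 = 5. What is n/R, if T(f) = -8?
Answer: -651980706/77065 ≈ -8460.1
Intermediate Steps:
y = 20 (y = 4*5 = 20)
t(q) = 2*q
d(k) = k*(20 + k)
n = -67682 (n = -2*(34229 - 2*194) = -2*(34229 - 1*388) = -2*(34229 - 388) = -2*33841 = -67682)
R = 77065/9633 (R = 8 + 1/(-8*(20 - 8) + 9729) = 8 + 1/(-8*12 + 9729) = 8 + 1/(-96 + 9729) = 8 + 1/9633 = 77065/9633 ≈ 8.0001)
n/R = -67682/77065/9633 = -67682*9633/77065 = -651980706/77065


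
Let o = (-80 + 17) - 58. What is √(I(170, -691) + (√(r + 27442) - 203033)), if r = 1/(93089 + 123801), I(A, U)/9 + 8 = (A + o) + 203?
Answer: √(-17859410141300 + 28290*√271141900690)/9430 ≈ 447.96*I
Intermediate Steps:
o = -121 (o = -63 - 58 = -121)
I(A, U) = 666 + 9*A (I(A, U) = -72 + 9*((A - 121) + 203) = -72 + 9*((-121 + A) + 203) = -72 + 9*(82 + A) = -72 + (738 + 9*A) = 666 + 9*A)
r = 1/216890 ≈ 4.6106e-6
√(I(170, -691) + (√(r + 27442) - 203033)) = √((666 + 9*170) + (√(1/216890 + 27442) - 203033)) = √((666 + 1530) + (√(5951895381/216890) - 203033)) = √(2196 + (3*√271141900690/9430 - 203033)) = √(2196 + (-203033 + 3*√271141900690/9430)) = √(-200837 + 3*√271141900690/9430)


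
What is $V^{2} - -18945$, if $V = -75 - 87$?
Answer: $45189$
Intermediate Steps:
$V = -162$
$V^{2} - -18945 = \left(-162\right)^{2} - -18945 = 26244 + \left(-5955 + 24900\right) = 26244 + 18945 = 45189$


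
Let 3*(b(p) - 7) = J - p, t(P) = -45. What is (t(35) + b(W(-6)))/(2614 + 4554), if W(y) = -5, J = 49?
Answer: -5/1792 ≈ -0.0027902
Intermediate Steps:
b(p) = 70/3 - p/3 (b(p) = 7 + (49 - p)/3 = 7 + (49/3 - p/3) = 70/3 - p/3)
(t(35) + b(W(-6)))/(2614 + 4554) = (-45 + (70/3 - ⅓*(-5)))/(2614 + 4554) = (-45 + (70/3 + 5/3))/7168 = (-45 + 25)*(1/7168) = -20*1/7168 = -5/1792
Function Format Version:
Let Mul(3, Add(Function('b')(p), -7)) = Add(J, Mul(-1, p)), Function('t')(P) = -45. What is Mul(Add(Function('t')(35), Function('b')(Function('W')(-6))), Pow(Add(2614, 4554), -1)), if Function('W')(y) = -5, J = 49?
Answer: Rational(-5, 1792) ≈ -0.0027902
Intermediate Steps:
Function('b')(p) = Add(Rational(70, 3), Mul(Rational(-1, 3), p)) (Function('b')(p) = Add(7, Mul(Rational(1, 3), Add(49, Mul(-1, p)))) = Add(7, Add(Rational(49, 3), Mul(Rational(-1, 3), p))) = Add(Rational(70, 3), Mul(Rational(-1, 3), p)))
Mul(Add(Function('t')(35), Function('b')(Function('W')(-6))), Pow(Add(2614, 4554), -1)) = Mul(Add(-45, Add(Rational(70, 3), Mul(Rational(-1, 3), -5))), Pow(Add(2614, 4554), -1)) = Mul(Add(-45, Add(Rational(70, 3), Rational(5, 3))), Pow(7168, -1)) = Mul(Add(-45, 25), Rational(1, 7168)) = Mul(-20, Rational(1, 7168)) = Rational(-5, 1792)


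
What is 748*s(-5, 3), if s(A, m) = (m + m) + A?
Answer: 748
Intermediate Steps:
s(A, m) = A + 2*m (s(A, m) = 2*m + A = A + 2*m)
748*s(-5, 3) = 748*(-5 + 2*3) = 748*(-5 + 6) = 748*1 = 748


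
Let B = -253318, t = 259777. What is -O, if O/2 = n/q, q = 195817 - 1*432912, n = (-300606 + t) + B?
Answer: -588294/237095 ≈ -2.4813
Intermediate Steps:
n = -294147 (n = (-300606 + 259777) - 253318 = -40829 - 253318 = -294147)
q = -237095 (q = 195817 - 432912 = -237095)
O = 588294/237095 (O = 2*(-294147/(-237095)) = 2*(-294147*(-1/237095)) = 2*(294147/237095) = 588294/237095 ≈ 2.4813)
-O = -1*588294/237095 = -588294/237095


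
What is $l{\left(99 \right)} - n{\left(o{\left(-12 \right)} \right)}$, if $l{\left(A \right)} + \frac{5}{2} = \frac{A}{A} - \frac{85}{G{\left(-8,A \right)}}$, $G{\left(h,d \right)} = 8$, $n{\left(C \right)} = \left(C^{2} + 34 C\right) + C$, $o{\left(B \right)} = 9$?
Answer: $- \frac{3265}{8} \approx -408.13$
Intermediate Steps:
$n{\left(C \right)} = C^{2} + 35 C$
$l{\left(A \right)} = - \frac{97}{8}$ ($l{\left(A \right)} = - \frac{5}{2} + \left(\frac{A}{A} - \frac{85}{8}\right) = - \frac{5}{2} + \left(1 - \frac{85}{8}\right) = - \frac{5}{2} - \frac{77}{8} = - \frac{97}{8}$)
$l{\left(99 \right)} - n{\left(o{\left(-12 \right)} \right)} = - \frac{97}{8} - 9 \left(35 + 9\right) = - \frac{97}{8} - 9 \cdot 44 = - \frac{97}{8} - 396 = - \frac{3265}{8}$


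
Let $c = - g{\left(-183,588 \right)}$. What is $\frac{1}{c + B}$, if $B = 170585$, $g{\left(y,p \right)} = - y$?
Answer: $\frac{1}{170402} \approx 5.8685 \cdot 10^{-6}$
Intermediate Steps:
$c = -183$ ($c = - \left(-1\right) \left(-183\right) = \left(-1\right) 183 = -183$)
$\frac{1}{c + B} = \frac{1}{-183 + 170585} = \frac{1}{170402}$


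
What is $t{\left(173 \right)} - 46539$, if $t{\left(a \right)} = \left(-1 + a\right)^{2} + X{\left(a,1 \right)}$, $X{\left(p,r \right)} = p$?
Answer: $-16782$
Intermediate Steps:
$t{\left(a \right)} = a + \left(-1 + a\right)^{2}$ ($t{\left(a \right)} = \left(-1 + a\right)^{2} + a = a + \left(-1 + a\right)^{2}$)
$t{\left(173 \right)} - 46539 = \left(173 + \left(-1 + 173\right)^{2}\right) - 46539 = \left(173 + 172^{2}\right) - 46539 = \left(173 + 29584\right) - 46539 = 29757 - 46539 = -16782$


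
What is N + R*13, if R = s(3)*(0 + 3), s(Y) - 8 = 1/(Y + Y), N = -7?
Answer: 623/2 ≈ 311.50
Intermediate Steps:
s(Y) = 8 + 1/(2*Y) (s(Y) = 8 + 1/(Y + Y) = 8 + 1/(2*Y))
R = 49/2 (R = (8 + (½)/3)*(0 + 3) = (8 + (½)*(⅓))*3 = (8 + ⅙)*3 = (49/6)*3 = 49/2 ≈ 24.500)
N + R*13 = -7 + (49/2)*13 = -7 + 637/2 = 623/2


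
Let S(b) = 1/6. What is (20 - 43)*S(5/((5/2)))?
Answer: -23/6 ≈ -3.8333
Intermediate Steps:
S(b) = ⅙
(20 - 43)*S(5/((5/2))) = (20 - 43)*(⅙) = -23*⅙ = -23/6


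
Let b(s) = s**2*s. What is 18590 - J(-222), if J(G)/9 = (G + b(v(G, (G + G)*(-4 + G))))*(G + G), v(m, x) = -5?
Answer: -1368022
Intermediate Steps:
b(s) = s**3
J(G) = 18*G*(-125 + G) (J(G) = 9*((G + (-5)**3)*(G + G)) = 9*((G - 125)*(2*G)) = 9*((-125 + G)*(2*G)) = 9*(2*G*(-125 + G)) = 18*G*(-125 + G))
18590 - J(-222) = 18590 - 18*(-222)*(-125 - 222) = 18590 - 18*(-222)*(-347) = 18590 - 1*1386612 = 18590 - 1386612 = -1368022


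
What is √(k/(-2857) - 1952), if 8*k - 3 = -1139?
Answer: I*√15932694754/2857 ≈ 44.181*I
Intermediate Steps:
k = -142 (k = 3/8 + (⅛)*(-1139) = 3/8 - 1139/8 = -142)
√(k/(-2857) - 1952) = √(-142/(-2857) - 1952) = √(-142*(-1/2857) - 1952) = √(142/2857 - 1952) = √(-5576722/2857) = I*√15932694754/2857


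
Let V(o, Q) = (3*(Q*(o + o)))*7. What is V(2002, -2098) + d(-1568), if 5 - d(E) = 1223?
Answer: -176409450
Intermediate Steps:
d(E) = -1218 (d(E) = 5 - 1*1223 = 5 - 1223 = -1218)
V(o, Q) = 42*Q*o (V(o, Q) = (3*(Q*(2*o)))*7 = (3*(2*Q*o))*7 = (6*Q*o)*7 = 42*Q*o)
V(2002, -2098) + d(-1568) = 42*(-2098)*2002 - 1218 = -176408232 - 1218 = -176409450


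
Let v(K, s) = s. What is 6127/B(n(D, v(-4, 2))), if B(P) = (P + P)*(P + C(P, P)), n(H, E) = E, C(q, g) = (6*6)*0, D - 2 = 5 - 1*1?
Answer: 6127/8 ≈ 765.88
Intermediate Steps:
D = 6 (D = 2 + (5 - 1*1) = 2 + (5 - 1) = 2 + 4 = 6)
C(q, g) = 0 (C(q, g) = 36*0 = 0)
B(P) = 2*P² (B(P) = (P + P)*(P + 0) = (2*P)*P = 2*P²)
6127/B(n(D, v(-4, 2))) = 6127/((2*2²)) = 6127/((2*4)) = 6127/8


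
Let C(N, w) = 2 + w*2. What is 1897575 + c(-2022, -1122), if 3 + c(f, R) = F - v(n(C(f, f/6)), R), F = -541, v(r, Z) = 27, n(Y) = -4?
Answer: 1897004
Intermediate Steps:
C(N, w) = 2 + 2*w
c(f, R) = -571 (c(f, R) = -3 + (-541 - 1*27) = -3 + (-541 - 27) = -3 - 568 = -571)
1897575 + c(-2022, -1122) = 1897575 - 571 = 1897004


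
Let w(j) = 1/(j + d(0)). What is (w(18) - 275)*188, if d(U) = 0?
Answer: -465206/9 ≈ -51690.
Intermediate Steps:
w(j) = 1/j (w(j) = 1/(j + 0) = 1/j)
(w(18) - 275)*188 = (1/18 - 275)*188 = -4949/18*188 = -465206/9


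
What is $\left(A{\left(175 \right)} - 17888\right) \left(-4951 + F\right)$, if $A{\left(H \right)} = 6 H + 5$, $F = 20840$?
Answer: $-267459537$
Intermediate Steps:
$A{\left(H \right)} = 5 + 6 H$
$\left(A{\left(175 \right)} - 17888\right) \left(-4951 + F\right) = \left(\left(5 + 6 \cdot 175\right) - 17888\right) \left(-4951 + 20840\right) = \left(\left(5 + 1050\right) - 17888\right) 15889 = \left(1055 - 17888\right) 15889 = \left(-16833\right) 15889 = -267459537$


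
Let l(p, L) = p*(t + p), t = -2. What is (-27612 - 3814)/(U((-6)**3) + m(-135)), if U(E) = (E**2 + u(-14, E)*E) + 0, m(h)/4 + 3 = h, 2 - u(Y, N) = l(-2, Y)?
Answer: -15713/23700 ≈ -0.66300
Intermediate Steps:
l(p, L) = p*(-2 + p)
u(Y, N) = -6 (u(Y, N) = 2 - (-2)*(-2 - 2) = 2 - (-2)*(-4) = 2 - 1*8 = 2 - 8 = -6)
m(h) = -12 + 4*h
U(E) = E**2 - 6*E (U(E) = (E**2 - 6*E) + 0 = E**2 - 6*E)
(-27612 - 3814)/(U((-6)**3) + m(-135)) = (-27612 - 3814)/((-6)**3*(-6 + (-6)**3) + (-12 + 4*(-135))) = -31426/(-216*(-6 - 216) + (-12 - 540)) = -31426/(-216*(-222) - 552) = -31426/(47952 - 552) = -31426/47400 = -31426*1/47400 = -15713/23700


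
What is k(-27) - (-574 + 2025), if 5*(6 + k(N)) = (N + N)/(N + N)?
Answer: -7284/5 ≈ -1456.8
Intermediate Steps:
k(N) = -29/5 (k(N) = -6 + ((N + N)/(N + N))/5 = -6 + ((2*N)/((2*N)))/5 = -6 + ((2*N)*(1/(2*N)))/5 = -6 + (1/5)*1 = -6 + 1/5 = -29/5)
k(-27) - (-574 + 2025) = -29/5 - (-574 + 2025) = -29/5 - 1*1451 = -29/5 - 1451 = -7284/5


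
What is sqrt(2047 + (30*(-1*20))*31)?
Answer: I*sqrt(16553) ≈ 128.66*I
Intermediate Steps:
sqrt(2047 + (30*(-1*20))*31) = sqrt(2047 + (30*(-20))*31) = sqrt(2047 - 600*31) = sqrt(2047 - 18600) = sqrt(-16553) = I*sqrt(16553)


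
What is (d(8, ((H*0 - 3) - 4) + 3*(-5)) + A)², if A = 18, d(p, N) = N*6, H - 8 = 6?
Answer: 12996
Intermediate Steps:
H = 14 (H = 8 + 6 = 14)
d(p, N) = 6*N
(d(8, ((H*0 - 3) - 4) + 3*(-5)) + A)² = (6*(((14*0 - 3) - 4) + 3*(-5)) + 18)² = (6*(((0 - 3) - 4) - 15) + 18)² = (6*((-3 - 4) - 15) + 18)² = (6*(-7 - 15) + 18)² = (6*(-22) + 18)² = (-132 + 18)² = (-114)² = 12996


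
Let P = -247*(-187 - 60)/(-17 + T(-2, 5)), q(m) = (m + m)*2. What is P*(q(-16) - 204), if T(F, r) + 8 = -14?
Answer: 1257724/3 ≈ 4.1924e+5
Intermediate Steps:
T(F, r) = -22 (T(F, r) = -8 - 14 = -22)
q(m) = 4*m (q(m) = (2*m)*2 = 4*m)
P = -4693/3 (P = -247*(-187 - 60)/(-17 - 22) = -247/((-39/(-247))) = -247/((-39*(-1/247))) = -247/3/19 = -247*19/3 = -4693/3 ≈ -1564.3)
P*(q(-16) - 204) = -4693*(4*(-16) - 204)/3 = -4693*(-64 - 204)/3 = -4693/3*(-268) = 1257724/3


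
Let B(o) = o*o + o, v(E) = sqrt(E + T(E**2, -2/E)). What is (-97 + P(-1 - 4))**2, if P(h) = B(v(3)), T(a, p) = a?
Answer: 7237 - 340*sqrt(3) ≈ 6648.1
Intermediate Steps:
v(E) = sqrt(E + E**2)
B(o) = o + o**2 (B(o) = o**2 + o = o + o**2)
P(h) = 2*sqrt(3)*(1 + 2*sqrt(3)) (P(h) = sqrt(3*(1 + 3))*(1 + sqrt(3*(1 + 3))) = sqrt(3*4)*(1 + sqrt(3*4)) = sqrt(12)*(1 + sqrt(12)) = (2*sqrt(3))*(1 + 2*sqrt(3)) = 2*sqrt(3)*(1 + 2*sqrt(3)))
(-97 + P(-1 - 4))**2 = (-97 + (12 + 2*sqrt(3)))**2 = (-85 + 2*sqrt(3))**2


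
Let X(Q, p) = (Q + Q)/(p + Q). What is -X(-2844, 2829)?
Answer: -1896/5 ≈ -379.20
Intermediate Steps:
X(Q, p) = 2*Q/(Q + p) (X(Q, p) = (2*Q)/(Q + p) = 2*Q/(Q + p))
-X(-2844, 2829) = -2*(-2844)/(-2844 + 2829) = -2*(-2844)/(-15) = -2*(-2844)*(-1)/15 = -1*1896/5 = -1896/5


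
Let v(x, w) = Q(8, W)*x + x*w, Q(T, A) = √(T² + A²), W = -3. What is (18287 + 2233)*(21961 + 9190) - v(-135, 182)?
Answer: 639243090 + 135*√73 ≈ 6.3924e+8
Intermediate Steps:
Q(T, A) = √(A² + T²)
v(x, w) = w*x + x*√73 (v(x, w) = √((-3)² + 8²)*x + x*w = √(9 + 64)*x + w*x = √73*x + w*x = x*√73 + w*x = w*x + x*√73)
(18287 + 2233)*(21961 + 9190) - v(-135, 182) = (18287 + 2233)*(21961 + 9190) - (-135)*(182 + √73) = 20520*31151 - (-24570 - 135*√73) = 639218520 + (24570 + 135*√73) = 639243090 + 135*√73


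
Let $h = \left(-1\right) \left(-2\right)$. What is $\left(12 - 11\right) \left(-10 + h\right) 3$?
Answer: $-24$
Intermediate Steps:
$h = 2$
$\left(12 - 11\right) \left(-10 + h\right) 3 = \left(12 - 11\right) \left(-10 + 2\right) 3 = 1 \left(-8\right) 3 = \left(-8\right) 3 = -24$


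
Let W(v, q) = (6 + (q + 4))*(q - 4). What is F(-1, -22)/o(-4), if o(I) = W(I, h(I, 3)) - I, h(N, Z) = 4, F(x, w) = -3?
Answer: -¾ ≈ -0.75000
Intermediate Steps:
W(v, q) = (-4 + q)*(10 + q) (W(v, q) = (6 + (4 + q))*(-4 + q) = (10 + q)*(-4 + q) = (-4 + q)*(10 + q))
o(I) = -I (o(I) = (-40 + 4² + 6*4) - I = (-40 + 16 + 24) - I = 0 - I = -I)
F(-1, -22)/o(-4) = -3/((-1*(-4))) = -3/4 = -3*¼ = -¾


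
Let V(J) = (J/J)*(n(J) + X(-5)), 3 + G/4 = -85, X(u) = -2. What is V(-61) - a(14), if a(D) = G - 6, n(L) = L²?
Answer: 4077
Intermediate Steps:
G = -352 (G = -12 + 4*(-85) = -12 - 340 = -352)
V(J) = -2 + J² (V(J) = (J/J)*(J² - 2) = 1*(-2 + J²) = -2 + J²)
a(D) = -358 (a(D) = -352 - 6 = -358)
V(-61) - a(14) = (-2 + (-61)²) - 1*(-358) = (-2 + 3721) + 358 = 3719 + 358 = 4077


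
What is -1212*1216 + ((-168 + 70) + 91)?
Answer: -1473799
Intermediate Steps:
-1212*1216 + ((-168 + 70) + 91) = -1473792 + (-98 + 91) = -1473792 - 7 = -1473799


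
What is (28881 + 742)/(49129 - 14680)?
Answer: 29623/34449 ≈ 0.85991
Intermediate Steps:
(28881 + 742)/(49129 - 14680) = 29623/34449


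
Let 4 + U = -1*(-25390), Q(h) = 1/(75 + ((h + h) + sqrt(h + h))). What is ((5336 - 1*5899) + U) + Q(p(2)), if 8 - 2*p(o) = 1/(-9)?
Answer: 13872265813/558847 - 27*sqrt(73)/558847 ≈ 24823.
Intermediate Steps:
p(o) = 73/18 (p(o) = 4 - 1/2/(-9) = 4 - 1/2*(-1/9) = 4 + 1/18 = 73/18)
Q(h) = 1/(75 + 2*h + sqrt(2)*sqrt(h)) (Q(h) = 1/(75 + (2*h + sqrt(2*h))) = 1/(75 + (2*h + sqrt(2)*sqrt(h))) = 1/(75 + 2*h + sqrt(2)*sqrt(h)))
U = 25386 (U = -4 - 1*(-25390) = -4 + 25390 = 25386)
((5336 - 1*5899) + U) + Q(p(2)) = ((5336 - 1*5899) + 25386) + 1/(75 + 2*(73/18) + sqrt(2)*sqrt(73/18)) = ((5336 - 5899) + 25386) + 1/(75 + 73/9 + sqrt(2)*(sqrt(146)/6)) = (-563 + 25386) + 1/(75 + 73/9 + sqrt(73)/3) = 24823 + 1/(748/9 + sqrt(73)/3)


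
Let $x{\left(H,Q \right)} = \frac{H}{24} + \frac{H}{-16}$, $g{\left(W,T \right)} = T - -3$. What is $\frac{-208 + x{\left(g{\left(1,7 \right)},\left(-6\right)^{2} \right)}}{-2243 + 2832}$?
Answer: $- \frac{263}{744} \approx -0.35349$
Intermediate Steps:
$g{\left(W,T \right)} = 3 + T$ ($g{\left(W,T \right)} = T + 3 = 3 + T$)
$x{\left(H,Q \right)} = - \frac{H}{48}$ ($x{\left(H,Q \right)} = H \frac{1}{24} + H \left(- \frac{1}{16}\right) = \frac{H}{24} - \frac{H}{16} = - \frac{H}{48}$)
$\frac{-208 + x{\left(g{\left(1,7 \right)},\left(-6\right)^{2} \right)}}{-2243 + 2832} = \frac{-208 - \frac{3 + 7}{48}}{-2243 + 2832} = \frac{-208 - \frac{5}{24}}{589} = \left(-208 - \frac{5}{24}\right) \frac{1}{589} = \left(- \frac{4997}{24}\right) \frac{1}{589} = - \frac{263}{744}$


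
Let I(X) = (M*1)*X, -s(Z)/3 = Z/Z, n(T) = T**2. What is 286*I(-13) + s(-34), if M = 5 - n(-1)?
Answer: -14875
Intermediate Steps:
s(Z) = -3 (s(Z) = -3*Z/Z = -3*1 = -3)
M = 4 (M = 5 - 1*(-1)**2 = 5 - 1*1 = 5 - 1 = 4)
I(X) = 4*X (I(X) = (4*1)*X = 4*X)
286*I(-13) + s(-34) = 286*(4*(-13)) - 3 = 286*(-52) - 3 = -14872 - 3 = -14875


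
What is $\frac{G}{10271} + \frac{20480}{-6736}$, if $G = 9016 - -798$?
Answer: $- \frac{9015186}{4324091} \approx -2.0849$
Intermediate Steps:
$G = 9814$ ($G = 9016 + 798 = 9814$)
$\frac{G}{10271} + \frac{20480}{-6736} = \frac{9814}{10271} + \frac{20480}{-6736} = 9814 \cdot \frac{1}{10271} + 20480 \left(- \frac{1}{6736}\right) = \frac{9814}{10271} - \frac{1280}{421} = - \frac{9015186}{4324091}$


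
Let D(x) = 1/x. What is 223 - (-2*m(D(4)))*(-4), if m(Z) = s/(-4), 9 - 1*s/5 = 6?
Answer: 253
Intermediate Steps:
s = 15 (s = 45 - 5*6 = 45 - 30 = 15)
m(Z) = -15/4 (m(Z) = 15/(-4) = 15*(-¼) = -15/4)
223 - (-2*m(D(4)))*(-4) = 223 - (-2*(-15/4))*(-4) = 223 - 15*(-4)/2 = 223 - 1*(-30) = 223 + 30 = 253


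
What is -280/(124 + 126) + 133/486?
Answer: -10283/12150 ≈ -0.84634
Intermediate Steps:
-280/(124 + 126) + 133/486 = -280/250 + 133*(1/486) = -280*1/250 + 133/486 = -28/25 + 133/486 = -10283/12150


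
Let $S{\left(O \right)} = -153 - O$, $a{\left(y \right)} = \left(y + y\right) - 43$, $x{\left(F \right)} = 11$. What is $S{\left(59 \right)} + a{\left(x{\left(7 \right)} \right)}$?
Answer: $-233$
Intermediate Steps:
$a{\left(y \right)} = -43 + 2 y$ ($a{\left(y \right)} = 2 y - 43 = -43 + 2 y$)
$S{\left(59 \right)} + a{\left(x{\left(7 \right)} \right)} = \left(-153 - 59\right) + \left(-43 + 2 \cdot 11\right) = \left(-153 - 59\right) + \left(-43 + 22\right) = -212 - 21 = -233$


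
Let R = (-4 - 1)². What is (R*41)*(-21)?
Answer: -21525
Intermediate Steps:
R = 25 (R = (-5)² = 25)
(R*41)*(-21) = (25*41)*(-21) = 1025*(-21) = -21525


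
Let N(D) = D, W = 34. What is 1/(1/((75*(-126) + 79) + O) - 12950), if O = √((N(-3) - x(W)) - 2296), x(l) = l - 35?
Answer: -1137242319421/14727288157856401 + I*√2298/14727288157856401 ≈ -7.722e-5 + 3.255e-15*I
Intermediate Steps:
x(l) = -35 + l
O = I*√2298 (O = √((-3 - (-35 + 34)) - 2296) = √((-3 - 1*(-1)) - 2296) = √((-3 + 1) - 2296) = √(-2 - 2296) = √(-2298) = I*√2298 ≈ 47.937*I)
1/(1/((75*(-126) + 79) + O) - 12950) = 1/(1/((75*(-126) + 79) + I*√2298) - 12950) = 1/(1/((-9450 + 79) + I*√2298) - 12950) = 1/(1/(-9371 + I*√2298) - 12950) = 1/(-12950 + 1/(-9371 + I*√2298))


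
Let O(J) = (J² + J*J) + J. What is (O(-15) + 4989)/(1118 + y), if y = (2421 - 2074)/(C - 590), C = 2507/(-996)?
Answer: 1600478664/329719367 ≈ 4.8541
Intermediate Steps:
C = -2507/996 (C = 2507*(-1/996) = -2507/996 ≈ -2.5171)
O(J) = J + 2*J² (O(J) = (J² + J²) + J = 2*J² + J = J + 2*J²)
y = -345612/590147 (y = (2421 - 2074)/(-2507/996 - 590) = 347/(-590147/996) = 347*(-996/590147) = -345612/590147 ≈ -0.58564)
(O(-15) + 4989)/(1118 + y) = (-15*(1 + 2*(-15)) + 4989)/(1118 - 345612/590147) = (-15*(1 - 30) + 4989)/(659438734/590147) = (-15*(-29) + 4989)*(590147/659438734) = (435 + 4989)*(590147/659438734) = 5424*(590147/659438734) = 1600478664/329719367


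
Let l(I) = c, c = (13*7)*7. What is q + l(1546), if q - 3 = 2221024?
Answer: 2221664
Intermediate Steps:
q = 2221027 (q = 3 + 2221024 = 2221027)
c = 637 (c = 91*7 = 637)
l(I) = 637
q + l(1546) = 2221027 + 637 = 2221664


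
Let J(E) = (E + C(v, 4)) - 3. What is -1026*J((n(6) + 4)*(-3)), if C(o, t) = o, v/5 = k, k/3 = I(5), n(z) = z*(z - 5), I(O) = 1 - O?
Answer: 95418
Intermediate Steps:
n(z) = z*(-5 + z)
k = -12 (k = 3*(1 - 1*5) = 3*(1 - 5) = 3*(-4) = -12)
v = -60 (v = 5*(-12) = -60)
J(E) = -63 + E (J(E) = (E - 60) - 3 = (-60 + E) - 3 = -63 + E)
-1026*J((n(6) + 4)*(-3)) = -1026*(-63 + (6*(-5 + 6) + 4)*(-3)) = -1026*(-63 + (6*1 + 4)*(-3)) = -1026*(-63 + (6 + 4)*(-3)) = -1026*(-63 + 10*(-3)) = -1026*(-63 - 30) = -1026*(-93) = 95418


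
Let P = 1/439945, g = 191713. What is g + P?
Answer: 84343175786/439945 ≈ 1.9171e+5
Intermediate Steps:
P = 1/439945 ≈ 2.2730e-6
g + P = 191713 + 1/439945 = 84343175786/439945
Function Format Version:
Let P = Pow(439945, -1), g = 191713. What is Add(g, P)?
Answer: Rational(84343175786, 439945) ≈ 1.9171e+5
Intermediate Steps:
P = Rational(1, 439945) ≈ 2.2730e-6
Add(g, P) = Add(191713, Rational(1, 439945)) = Rational(84343175786, 439945)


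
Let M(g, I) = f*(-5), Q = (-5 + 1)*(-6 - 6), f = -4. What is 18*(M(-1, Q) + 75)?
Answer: 1710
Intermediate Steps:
Q = 48 (Q = -4*(-12) = 48)
M(g, I) = 20 (M(g, I) = -4*(-5) = 20)
18*(M(-1, Q) + 75) = 18*(20 + 75) = 18*95 = 1710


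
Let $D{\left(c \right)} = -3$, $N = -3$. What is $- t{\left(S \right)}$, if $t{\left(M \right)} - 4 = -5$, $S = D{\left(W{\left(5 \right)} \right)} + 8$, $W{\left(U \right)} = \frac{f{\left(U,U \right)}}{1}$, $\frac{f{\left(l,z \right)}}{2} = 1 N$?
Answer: $1$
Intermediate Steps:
$f{\left(l,z \right)} = -6$ ($f{\left(l,z \right)} = 2 \cdot 1 \left(-3\right) = 2 \left(-3\right) = -6$)
$W{\left(U \right)} = -6$ ($W{\left(U \right)} = - \frac{6}{1} = \left(-6\right) 1 = -6$)
$S = 5$ ($S = -3 + 8 = 5$)
$t{\left(M \right)} = -1$ ($t{\left(M \right)} = 4 - 5 = -1$)
$- t{\left(S \right)} = \left(-1\right) \left(-1\right) = 1$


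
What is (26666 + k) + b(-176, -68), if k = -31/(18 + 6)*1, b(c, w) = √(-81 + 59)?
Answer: 639953/24 + I*√22 ≈ 26665.0 + 4.6904*I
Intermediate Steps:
b(c, w) = I*√22 (b(c, w) = √(-22) = I*√22)
k = -31/24 (k = -31/24*1 = -31/24 ≈ -1.2917)
(26666 + k) + b(-176, -68) = (26666 - 31/24) + I*√22 = 639953/24 + I*√22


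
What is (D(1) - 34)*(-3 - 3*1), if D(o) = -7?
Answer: 246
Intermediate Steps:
(D(1) - 34)*(-3 - 3*1) = (-7 - 34)*(-3 - 3*1) = -41*(-3 - 3) = -41*(-6) = 246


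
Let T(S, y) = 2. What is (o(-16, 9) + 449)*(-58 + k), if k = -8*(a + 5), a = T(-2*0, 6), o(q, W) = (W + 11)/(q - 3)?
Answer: -51066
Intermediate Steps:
o(q, W) = (11 + W)/(-3 + q)
a = 2
k = -56 (k = -8*(2 + 5) = -8*7 = -56)
(o(-16, 9) + 449)*(-58 + k) = ((11 + 9)/(-3 - 16) + 449)*(-58 - 56) = (20/(-19) + 449)*(-114) = (-1/19*20 + 449)*(-114) = (-20/19 + 449)*(-114) = (8511/19)*(-114) = -51066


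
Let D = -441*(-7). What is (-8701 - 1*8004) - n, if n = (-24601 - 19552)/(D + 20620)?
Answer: -395981282/23707 ≈ -16703.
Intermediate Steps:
D = 3087
n = -44153/23707 (n = (-24601 - 19552)/(3087 + 20620) = -44153/23707 ≈ -1.8624)
(-8701 - 1*8004) - n = (-8701 - 1*8004) - 1*(-44153/23707) = (-8701 - 8004) + 44153/23707 = -16705 + 44153/23707 = -395981282/23707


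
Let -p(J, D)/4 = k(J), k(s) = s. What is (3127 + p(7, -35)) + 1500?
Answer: 4599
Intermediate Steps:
p(J, D) = -4*J
(3127 + p(7, -35)) + 1500 = (3127 - 4*7) + 1500 = (3127 - 28) + 1500 = 3099 + 1500 = 4599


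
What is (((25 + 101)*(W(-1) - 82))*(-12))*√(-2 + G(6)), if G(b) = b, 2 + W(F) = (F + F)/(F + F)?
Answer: 250992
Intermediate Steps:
W(F) = -1 (W(F) = -2 + (F + F)/(F + F) = -2 + (2*F)/((2*F)) = -2 + (2*F)*(1/(2*F)) = -2 + 1 = -1)
(((25 + 101)*(W(-1) - 82))*(-12))*√(-2 + G(6)) = (((25 + 101)*(-1 - 82))*(-12))*√(-2 + 6) = ((126*(-83))*(-12))*√4 = -10458*(-12)*2 = 125496*2 = 250992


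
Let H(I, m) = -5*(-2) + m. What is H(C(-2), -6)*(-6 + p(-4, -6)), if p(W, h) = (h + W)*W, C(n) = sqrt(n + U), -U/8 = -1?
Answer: 136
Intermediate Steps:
U = 8 (U = -8*(-1) = 8)
C(n) = sqrt(8 + n) (C(n) = sqrt(n + 8) = sqrt(8 + n))
p(W, h) = W*(W + h) (p(W, h) = (W + h)*W = W*(W + h))
H(I, m) = 10 + m
H(C(-2), -6)*(-6 + p(-4, -6)) = (10 - 6)*(-6 - 4*(-4 - 6)) = 4*(-6 - 4*(-10)) = 4*(-6 + 40) = 4*34 = 136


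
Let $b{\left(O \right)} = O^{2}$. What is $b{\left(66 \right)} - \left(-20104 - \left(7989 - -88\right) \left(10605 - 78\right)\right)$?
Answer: $85051039$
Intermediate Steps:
$b{\left(66 \right)} - \left(-20104 - \left(7989 - -88\right) \left(10605 - 78\right)\right) = 66^{2} - \left(-20104 - \left(7989 - -88\right) \left(10605 - 78\right)\right) = 4356 + \left(\left(7989 + \left(-64 + 152\right)\right) 10527 + 20104\right) = 4356 + \left(\left(7989 + 88\right) 10527 + 20104\right) = 4356 + \left(8077 \cdot 10527 + 20104\right) = 4356 + \left(85026579 + 20104\right) = 4356 + 85046683 = 85051039$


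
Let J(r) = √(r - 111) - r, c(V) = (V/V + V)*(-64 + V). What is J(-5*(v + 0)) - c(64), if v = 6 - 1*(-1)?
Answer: 35 + I*√146 ≈ 35.0 + 12.083*I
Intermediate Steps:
v = 7 (v = 6 + 1 = 7)
c(V) = (1 + V)*(-64 + V)
J(r) = √(-111 + r) - r
J(-5*(v + 0)) - c(64) = (√(-111 - 5*(7 + 0)) - (-5)*(7 + 0)) - (-64 + 64² - 63*64) = (√(-111 - 5*7) - (-5)*7) - (-64 + 4096 - 4032) = (√(-111 - 35) - 1*(-35)) - 1*0 = (√(-146) + 35) + 0 = (I*√146 + 35) + 0 = (35 + I*√146) + 0 = 35 + I*√146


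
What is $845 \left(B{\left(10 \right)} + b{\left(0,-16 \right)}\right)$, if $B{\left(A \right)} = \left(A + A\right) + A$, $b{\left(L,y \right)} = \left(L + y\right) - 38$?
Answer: $-20280$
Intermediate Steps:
$b{\left(L,y \right)} = -38 + L + y$
$B{\left(A \right)} = 3 A$ ($B{\left(A \right)} = 2 A + A = 3 A$)
$845 \left(B{\left(10 \right)} + b{\left(0,-16 \right)}\right) = 845 \left(3 \cdot 10 - 54\right) = 845 \left(30 - 54\right) = 845 \left(-24\right) = -20280$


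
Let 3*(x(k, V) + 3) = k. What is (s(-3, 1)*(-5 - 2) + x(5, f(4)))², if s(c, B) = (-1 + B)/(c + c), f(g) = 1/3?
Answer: 16/9 ≈ 1.7778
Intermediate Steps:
f(g) = ⅓
x(k, V) = -3 + k/3
s(c, B) = (-1 + B)/(2*c) (s(c, B) = (-1 + B)/((2*c)) = (-1 + B)*(1/(2*c)) = (-1 + B)/(2*c))
(s(-3, 1)*(-5 - 2) + x(5, f(4)))² = (((½)*(-1 + 1)/(-3))*(-5 - 2) + (-3 + (⅓)*5))² = (((½)*(-⅓)*0)*(-7) + (-3 + 5/3))² = (0*(-7) - 4/3)² = (0 - 4/3)² = (-4/3)² = 16/9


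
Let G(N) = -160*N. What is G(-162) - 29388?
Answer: -3468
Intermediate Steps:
G(-162) - 29388 = -160*(-162) - 29388 = 25920 - 29388 = -3468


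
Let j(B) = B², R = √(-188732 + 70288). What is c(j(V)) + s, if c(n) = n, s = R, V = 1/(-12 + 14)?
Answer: ¼ + 2*I*√29611 ≈ 0.25 + 344.16*I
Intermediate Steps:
V = ½ (V = 1/2 = ½ ≈ 0.50000)
R = 2*I*√29611 (R = √(-118444) = 2*I*√29611 ≈ 344.16*I)
s = 2*I*√29611 ≈ 344.16*I
c(j(V)) + s = (½)² + 2*I*√29611 = ¼ + 2*I*√29611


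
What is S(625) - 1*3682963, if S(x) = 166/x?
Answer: -2301851709/625 ≈ -3.6830e+6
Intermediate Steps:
S(625) - 1*3682963 = 166/625 - 1*3682963 = 166*(1/625) - 3682963 = 166/625 - 3682963 = -2301851709/625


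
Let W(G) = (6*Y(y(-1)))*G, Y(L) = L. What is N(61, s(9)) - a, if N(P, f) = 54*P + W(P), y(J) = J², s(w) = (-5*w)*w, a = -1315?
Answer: 4975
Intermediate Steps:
s(w) = -5*w²
W(G) = 6*G (W(G) = (6*(-1)²)*G = (6*1)*G = 6*G)
N(P, f) = 60*P (N(P, f) = 54*P + 6*P = 60*P)
N(61, s(9)) - a = 60*61 - 1*(-1315) = 3660 + 1315 = 4975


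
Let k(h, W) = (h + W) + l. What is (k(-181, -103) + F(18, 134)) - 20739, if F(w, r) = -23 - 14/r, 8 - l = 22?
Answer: -1411027/67 ≈ -21060.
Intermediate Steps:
l = -14 (l = 8 - 1*22 = 8 - 22 = -14)
k(h, W) = -14 + W + h (k(h, W) = (h + W) - 14 = (W + h) - 14 = -14 + W + h)
(k(-181, -103) + F(18, 134)) - 20739 = ((-14 - 103 - 181) + (-23 - 14/134)) - 20739 = (-298 + (-23 - 14*1/134)) - 20739 = (-298 + (-23 - 7/67)) - 20739 = (-298 - 1548/67) - 20739 = -21514/67 - 20739 = -1411027/67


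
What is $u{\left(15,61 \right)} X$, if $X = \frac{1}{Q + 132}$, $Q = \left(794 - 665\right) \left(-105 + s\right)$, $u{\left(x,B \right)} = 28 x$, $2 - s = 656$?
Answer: $- \frac{140}{32593} \approx -0.0042954$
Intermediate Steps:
$s = -654$ ($s = 2 - 656 = -654$)
$Q = -97911$ ($Q = \left(794 - 665\right) \left(-105 - 654\right) = 129 \left(-759\right) = -97911$)
$X = - \frac{1}{97779}$ ($X = \frac{1}{-97911 + 132} = \frac{1}{-97779} = - \frac{1}{97779} \approx -1.0227 \cdot 10^{-5}$)
$u{\left(15,61 \right)} X = 28 \cdot 15 \left(- \frac{1}{97779}\right) = 420 \left(- \frac{1}{97779}\right) = - \frac{140}{32593}$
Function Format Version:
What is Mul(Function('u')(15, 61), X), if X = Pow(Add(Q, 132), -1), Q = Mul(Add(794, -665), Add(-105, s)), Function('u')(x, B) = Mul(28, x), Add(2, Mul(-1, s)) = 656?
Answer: Rational(-140, 32593) ≈ -0.0042954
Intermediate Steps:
s = -654 (s = Add(2, Mul(-1, 656)) = Add(2, -656) = -654)
Q = -97911 (Q = Mul(Add(794, -665), Add(-105, -654)) = Mul(129, -759) = -97911)
X = Rational(-1, 97779) (X = Pow(Add(-97911, 132), -1) = Pow(-97779, -1) = Rational(-1, 97779) ≈ -1.0227e-5)
Mul(Function('u')(15, 61), X) = Mul(Mul(28, 15), Rational(-1, 97779)) = Mul(420, Rational(-1, 97779)) = Rational(-140, 32593)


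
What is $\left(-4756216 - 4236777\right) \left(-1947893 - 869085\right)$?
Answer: $25333063435154$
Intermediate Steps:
$\left(-4756216 - 4236777\right) \left(-1947893 - 869085\right) = - 8992993 \left(-1947893 - 869085\right) = \left(-8992993\right) \left(-2816978\right) = 25333063435154$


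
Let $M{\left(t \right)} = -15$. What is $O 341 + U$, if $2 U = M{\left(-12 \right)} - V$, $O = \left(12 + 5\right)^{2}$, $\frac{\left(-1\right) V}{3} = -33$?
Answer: $98492$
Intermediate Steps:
$V = 99$ ($V = \left(-3\right) \left(-33\right) = 99$)
$O = 289$ ($O = 17^{2} = 289$)
$U = -57$ ($U = \frac{-15 - 99}{2} = \frac{1}{2} \left(-114\right) = -57$)
$O 341 + U = 289 \cdot 341 - 57 = 98549 - 57 = 98492$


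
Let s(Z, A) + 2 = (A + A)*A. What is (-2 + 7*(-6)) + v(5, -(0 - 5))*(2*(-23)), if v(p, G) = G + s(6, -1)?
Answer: -274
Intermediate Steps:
s(Z, A) = -2 + 2*A² (s(Z, A) = -2 + (A + A)*A = -2 + (2*A)*A = -2 + 2*A²)
v(p, G) = G (v(p, G) = G + (-2 + 2*(-1)²) = G + (-2 + 2*1) = G + (-2 + 2) = G + 0 = G)
(-2 + 7*(-6)) + v(5, -(0 - 5))*(2*(-23)) = (-2 + 7*(-6)) + (-(0 - 5))*(2*(-23)) = (-2 - 42) - 1*(-5)*(-46) = -44 + 5*(-46) = -44 - 230 = -274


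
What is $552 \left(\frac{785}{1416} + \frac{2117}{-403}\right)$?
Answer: $- \frac{61670291}{23777} \approx -2593.7$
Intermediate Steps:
$552 \left(\frac{785}{1416} + \frac{2117}{-403}\right) = 552 \left(785 \cdot \frac{1}{1416} + 2117 \left(- \frac{1}{403}\right)\right) = 552 \left(\frac{785}{1416} - \frac{2117}{403}\right) = 552 \left(- \frac{2681317}{570648}\right) = - \frac{61670291}{23777}$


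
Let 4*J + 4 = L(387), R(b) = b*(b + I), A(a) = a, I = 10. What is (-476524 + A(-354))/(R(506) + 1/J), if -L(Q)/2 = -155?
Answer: -36481167/19973845 ≈ -1.8264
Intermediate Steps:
L(Q) = 310 (L(Q) = -2*(-155) = 310)
R(b) = b*(10 + b) (R(b) = b*(b + 10) = b*(10 + b))
J = 153/2 (J = -1 + (1/4)*310 = -1 + 155/2 = 153/2 ≈ 76.500)
(-476524 + A(-354))/(R(506) + 1/J) = (-476524 - 354)/(506*(10 + 506) + 1/(153/2)) = -476878/(506*516 + 2/153) = -476878/(261096 + 2/153) = -476878/39947690/153 = -476878*153/39947690 = -36481167/19973845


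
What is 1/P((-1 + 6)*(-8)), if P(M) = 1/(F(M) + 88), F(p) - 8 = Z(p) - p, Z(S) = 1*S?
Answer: 96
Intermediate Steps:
Z(S) = S
F(p) = 8 (F(p) = 8 + (p - p) = 8 + 0 = 8)
P(M) = 1/96 (P(M) = 1/(8 + 88) = 1/96)
1/P((-1 + 6)*(-8)) = 1/(1/96) = 96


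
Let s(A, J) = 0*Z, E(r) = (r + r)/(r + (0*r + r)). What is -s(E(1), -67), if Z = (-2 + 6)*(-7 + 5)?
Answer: 0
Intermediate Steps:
Z = -8 (Z = 4*(-2) = -8)
E(r) = 1 (E(r) = (2*r)/(r + (0 + r)) = (2*r)/(r + r) = (2*r)/((2*r)) = (2*r)*(1/(2*r)) = 1)
s(A, J) = 0 (s(A, J) = 0*(-8) = 0)
-s(E(1), -67) = -1*0 = 0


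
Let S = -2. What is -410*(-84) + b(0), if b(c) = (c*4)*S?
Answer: 34440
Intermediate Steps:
b(c) = -8*c (b(c) = (c*4)*(-2) = (4*c)*(-2) = -8*c)
-410*(-84) + b(0) = -410*(-84) - 8*0 = 34440 + 0 = 34440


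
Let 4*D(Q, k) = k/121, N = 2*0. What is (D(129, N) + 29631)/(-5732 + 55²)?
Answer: -29631/2707 ≈ -10.946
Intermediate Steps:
N = 0
D(Q, k) = k/484 (D(Q, k) = (k/121)/4 = k/484)
(D(129, N) + 29631)/(-5732 + 55²) = ((1/484)*0 + 29631)/(-5732 + 55²) = (0 + 29631)/(-5732 + 3025) = 29631/(-2707) = 29631*(-1/2707) = -29631/2707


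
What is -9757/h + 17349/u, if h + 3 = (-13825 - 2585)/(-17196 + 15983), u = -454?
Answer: -508614863/527094 ≈ -964.94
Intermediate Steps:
h = 12771/1213 (h = -3 + (-13825 - 2585)/(-17196 + 15983) = -3 - 16410/(-1213) = -3 - 16410*(-1/1213) = -3 + 16410/1213 = 12771/1213 ≈ 10.528)
-9757/h + 17349/u = -9757/12771/1213 + 17349/(-454) = -9757*1213/12771 + 17349*(-1/454) = -1075931/1161 - 17349/454 = -508614863/527094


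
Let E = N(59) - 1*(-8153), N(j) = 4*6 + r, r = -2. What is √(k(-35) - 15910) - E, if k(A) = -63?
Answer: -8175 + I*√15973 ≈ -8175.0 + 126.38*I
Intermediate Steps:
N(j) = 22 (N(j) = 4*6 - 2 = 24 - 2 = 22)
E = 8175 (E = 22 - 1*(-8153) = 22 + 8153 = 8175)
√(k(-35) - 15910) - E = √(-63 - 15910) - 1*8175 = √(-15973) - 8175 = I*√15973 - 8175 = -8175 + I*√15973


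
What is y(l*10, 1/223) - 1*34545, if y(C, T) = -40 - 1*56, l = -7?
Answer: -34641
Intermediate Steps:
y(C, T) = -96 (y(C, T) = -40 - 56 = -96)
y(l*10, 1/223) - 1*34545 = -96 - 1*34545 = -96 - 34545 = -34641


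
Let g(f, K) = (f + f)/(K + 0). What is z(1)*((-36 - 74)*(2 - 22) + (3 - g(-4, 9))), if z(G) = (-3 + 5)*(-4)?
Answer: -158680/9 ≈ -17631.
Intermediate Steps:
g(f, K) = 2*f/K (g(f, K) = (2*f)/K = 2*f/K)
z(G) = -8 (z(G) = 2*(-4) = -8)
z(1)*((-36 - 74)*(2 - 22) + (3 - g(-4, 9))) = -8*((-36 - 74)*(2 - 22) + (3 - 2*(-4)/9)) = -8*(-110*(-20) + (3 - 2*(-4)/9)) = -8*(2200 + (3 - 1*(-8/9))) = -8*(2200 + (3 + 8/9)) = -8*(2200 + 35/9) = -8*19835/9 = -158680/9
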